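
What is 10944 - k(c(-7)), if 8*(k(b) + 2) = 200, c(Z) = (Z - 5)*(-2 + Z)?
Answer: 10921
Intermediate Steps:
c(Z) = (-5 + Z)*(-2 + Z)
k(b) = 23 (k(b) = -2 + (⅛)*200 = -2 + 25 = 23)
10944 - k(c(-7)) = 10944 - 1*23 = 10944 - 23 = 10921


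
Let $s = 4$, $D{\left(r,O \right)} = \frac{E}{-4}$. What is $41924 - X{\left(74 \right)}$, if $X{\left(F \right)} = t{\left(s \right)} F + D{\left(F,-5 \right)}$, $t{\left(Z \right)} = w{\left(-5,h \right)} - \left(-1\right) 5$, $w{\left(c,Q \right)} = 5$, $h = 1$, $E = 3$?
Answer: $\frac{164739}{4} \approx 41185.0$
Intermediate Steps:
$D{\left(r,O \right)} = - \frac{3}{4}$ ($D{\left(r,O \right)} = \frac{3}{-4} = 3 \left(- \frac{1}{4}\right) = - \frac{3}{4}$)
$t{\left(Z \right)} = 10$ ($t{\left(Z \right)} = 5 - \left(-1\right) 5 = 5 - -5 = 5 + 5 = 10$)
$X{\left(F \right)} = - \frac{3}{4} + 10 F$ ($X{\left(F \right)} = 10 F - \frac{3}{4} = - \frac{3}{4} + 10 F$)
$41924 - X{\left(74 \right)} = 41924 - \left(- \frac{3}{4} + 10 \cdot 74\right) = 41924 - \left(- \frac{3}{4} + 740\right) = 41924 - \frac{2957}{4} = \frac{164739}{4}$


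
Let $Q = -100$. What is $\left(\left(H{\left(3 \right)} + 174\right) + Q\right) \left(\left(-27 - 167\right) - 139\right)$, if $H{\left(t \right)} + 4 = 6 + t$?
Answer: $-26307$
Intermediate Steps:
$H{\left(t \right)} = 2 + t$ ($H{\left(t \right)} = -4 + \left(6 + t\right) = 2 + t$)
$\left(\left(H{\left(3 \right)} + 174\right) + Q\right) \left(\left(-27 - 167\right) - 139\right) = \left(\left(\left(2 + 3\right) + 174\right) - 100\right) \left(\left(-27 - 167\right) - 139\right) = \left(\left(5 + 174\right) - 100\right) \left(-194 - 139\right) = \left(179 - 100\right) \left(-333\right) = 79 \left(-333\right) = -26307$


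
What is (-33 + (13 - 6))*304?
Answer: -7904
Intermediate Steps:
(-33 + (13 - 6))*304 = (-33 + 7)*304 = -26*304 = -7904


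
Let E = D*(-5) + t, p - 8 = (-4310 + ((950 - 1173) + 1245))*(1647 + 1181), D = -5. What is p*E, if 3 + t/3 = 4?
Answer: -260356768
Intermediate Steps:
t = 3 (t = -9 + 3*4 = -9 + 12 = 3)
p = -9298456 (p = 8 + (-4310 + ((950 - 1173) + 1245))*(1647 + 1181) = 8 + (-4310 + (-223 + 1245))*2828 = 8 + (-4310 + 1022)*2828 = 8 - 3288*2828 = 8 - 9298464 = -9298456)
E = 28 (E = -5*(-5) + 3 = 25 + 3 = 28)
p*E = -9298456*28 = -260356768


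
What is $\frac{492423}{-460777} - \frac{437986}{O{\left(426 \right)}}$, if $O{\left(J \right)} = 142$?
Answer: $- \frac{100941899594}{32715167} \approx -3085.5$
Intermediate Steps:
$\frac{492423}{-460777} - \frac{437986}{O{\left(426 \right)}} = \frac{492423}{-460777} - \frac{437986}{142} = 492423 \left(- \frac{1}{460777}\right) - \frac{218993}{71} = - \frac{492423}{460777} - \frac{218993}{71} = - \frac{100941899594}{32715167}$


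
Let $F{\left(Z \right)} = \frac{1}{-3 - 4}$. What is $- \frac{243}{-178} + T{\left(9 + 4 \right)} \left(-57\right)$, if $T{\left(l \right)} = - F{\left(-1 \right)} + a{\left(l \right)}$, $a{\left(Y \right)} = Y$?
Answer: $- \frac{931731}{1246} \approx -747.78$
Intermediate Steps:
$F{\left(Z \right)} = - \frac{1}{7}$ ($F{\left(Z \right)} = \frac{1}{-7} = - \frac{1}{7}$)
$T{\left(l \right)} = \frac{1}{7} + l$ ($T{\left(l \right)} = \left(-1\right) \left(- \frac{1}{7}\right) + l = \frac{1}{7} + l$)
$- \frac{243}{-178} + T{\left(9 + 4 \right)} \left(-57\right) = - \frac{243}{-178} + \left(\frac{1}{7} + \left(9 + 4\right)\right) \left(-57\right) = \left(-243\right) \left(- \frac{1}{178}\right) + \left(\frac{1}{7} + 13\right) \left(-57\right) = \frac{243}{178} + \frac{92}{7} \left(-57\right) = \frac{243}{178} - \frac{5244}{7} = - \frac{931731}{1246}$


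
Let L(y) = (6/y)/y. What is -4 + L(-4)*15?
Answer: 13/8 ≈ 1.6250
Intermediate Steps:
L(y) = 6/y**2
-4 + L(-4)*15 = -4 + (6/(-4)**2)*15 = -4 + (6*(1/16))*15 = -4 + (3/8)*15 = -4 + 45/8 = 13/8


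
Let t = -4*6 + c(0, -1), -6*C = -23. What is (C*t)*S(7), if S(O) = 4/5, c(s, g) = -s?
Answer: -368/5 ≈ -73.600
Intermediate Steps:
C = 23/6 (C = -⅙*(-23) = 23/6 ≈ 3.8333)
t = -24 (t = -4*6 - 1*0 = -24 + 0 = -24)
S(O) = ⅘ (S(O) = 4*(⅕) = ⅘)
(C*t)*S(7) = ((23/6)*(-24))*(⅘) = -92*⅘ = -368/5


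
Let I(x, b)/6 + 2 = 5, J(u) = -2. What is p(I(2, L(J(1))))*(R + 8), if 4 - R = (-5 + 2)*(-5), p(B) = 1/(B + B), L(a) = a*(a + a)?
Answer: -1/12 ≈ -0.083333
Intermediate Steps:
L(a) = 2*a² (L(a) = a*(2*a) = 2*a²)
I(x, b) = 18 (I(x, b) = -12 + 6*5 = -12 + 30 = 18)
p(B) = 1/(2*B)
R = -11 (R = 4 - (-5 + 2)*(-5) = 4 - (-3)*(-5) = 4 - 1*15 = 4 - 15 = -11)
p(I(2, L(J(1))))*(R + 8) = ((½)/18)*(-11 + 8) = ((½)*(1/18))*(-3) = (1/36)*(-3) = -1/12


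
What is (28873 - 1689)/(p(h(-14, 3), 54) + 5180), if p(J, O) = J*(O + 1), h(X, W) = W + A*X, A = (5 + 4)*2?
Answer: -27184/8515 ≈ -3.1925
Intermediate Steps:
A = 18 (A = 9*2 = 18)
h(X, W) = W + 18*X
p(J, O) = J*(1 + O)
(28873 - 1689)/(p(h(-14, 3), 54) + 5180) = (28873 - 1689)/((3 + 18*(-14))*(1 + 54) + 5180) = 27184/((3 - 252)*55 + 5180) = 27184/(-249*55 + 5180) = 27184/(-13695 + 5180) = 27184/(-8515) = 27184*(-1/8515) = -27184/8515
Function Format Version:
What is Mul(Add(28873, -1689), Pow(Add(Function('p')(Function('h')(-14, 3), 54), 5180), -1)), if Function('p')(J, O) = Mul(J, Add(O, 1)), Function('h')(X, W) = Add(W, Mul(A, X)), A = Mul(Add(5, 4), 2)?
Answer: Rational(-27184, 8515) ≈ -3.1925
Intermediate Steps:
A = 18 (A = Mul(9, 2) = 18)
Function('h')(X, W) = Add(W, Mul(18, X))
Function('p')(J, O) = Mul(J, Add(1, O))
Mul(Add(28873, -1689), Pow(Add(Function('p')(Function('h')(-14, 3), 54), 5180), -1)) = Mul(Add(28873, -1689), Pow(Add(Mul(Add(3, Mul(18, -14)), Add(1, 54)), 5180), -1)) = Mul(27184, Pow(Add(Mul(Add(3, -252), 55), 5180), -1)) = Mul(27184, Pow(Add(Mul(-249, 55), 5180), -1)) = Mul(27184, Pow(Add(-13695, 5180), -1)) = Mul(27184, Pow(-8515, -1)) = Mul(27184, Rational(-1, 8515)) = Rational(-27184, 8515)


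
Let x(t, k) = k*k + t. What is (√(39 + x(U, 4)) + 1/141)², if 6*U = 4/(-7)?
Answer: 7640938/139167 + 2*√24213/2961 ≈ 55.010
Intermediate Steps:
U = -2/21 (U = (4/(-7))/6 = (4*(-⅐))/6 = (⅙)*(-4/7) = -2/21 ≈ -0.095238)
x(t, k) = t + k² (x(t, k) = k² + t = t + k²)
(√(39 + x(U, 4)) + 1/141)² = (√(39 + (-2/21 + 4²)) + 1/141)² = (√(39 + (-2/21 + 16)) + 1/141)² = (√(39 + 334/21) + 1/141)² = (√(1153/21) + 1/141)² = (√24213/21 + 1/141)² = (1/141 + √24213/21)²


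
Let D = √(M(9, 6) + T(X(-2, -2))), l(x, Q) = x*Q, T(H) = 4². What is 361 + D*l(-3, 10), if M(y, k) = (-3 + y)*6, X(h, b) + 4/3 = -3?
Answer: 361 - 60*√13 ≈ 144.67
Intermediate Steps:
X(h, b) = -13/3 (X(h, b) = -4/3 - 3 = -13/3)
M(y, k) = -18 + 6*y
T(H) = 16
l(x, Q) = Q*x
D = 2*√13 (D = √((-18 + 6*9) + 16) = √((-18 + 54) + 16) = √(36 + 16) = √52 = 2*√13 ≈ 7.2111)
361 + D*l(-3, 10) = 361 + (2*√13)*(10*(-3)) = 361 + (2*√13)*(-30) = 361 - 60*√13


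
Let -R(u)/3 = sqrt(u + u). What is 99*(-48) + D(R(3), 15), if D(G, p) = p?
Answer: -4737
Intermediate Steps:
R(u) = -3*sqrt(2)*sqrt(u) (R(u) = -3*sqrt(u + u) = -3*sqrt(2)*sqrt(u))
99*(-48) + D(R(3), 15) = 99*(-48) + 15 = -4752 + 15 = -4737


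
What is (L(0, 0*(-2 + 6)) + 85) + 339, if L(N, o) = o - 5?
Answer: 419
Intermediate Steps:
L(N, o) = -5 + o
(L(0, 0*(-2 + 6)) + 85) + 339 = ((-5 + 0*(-2 + 6)) + 85) + 339 = ((-5 + 0*4) + 85) + 339 = ((-5 + 0) + 85) + 339 = (-5 + 85) + 339 = 80 + 339 = 419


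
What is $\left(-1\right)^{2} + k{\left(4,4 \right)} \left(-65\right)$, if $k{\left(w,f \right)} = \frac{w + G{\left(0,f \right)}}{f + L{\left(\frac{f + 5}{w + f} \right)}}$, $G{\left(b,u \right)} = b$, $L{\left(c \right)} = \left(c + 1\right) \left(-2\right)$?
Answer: $1041$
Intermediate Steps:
$L{\left(c \right)} = -2 - 2 c$ ($L{\left(c \right)} = \left(1 + c\right) \left(-2\right) = -2 - 2 c$)
$k{\left(w,f \right)} = \frac{w}{-2 + f - \frac{2 \left(5 + f\right)}{f + w}}$ ($k{\left(w,f \right)} = \frac{w + 0}{f - \left(2 + 2 \frac{f + 5}{w + f}\right)} = \frac{w}{f - \left(2 + 2 \frac{5 + f}{f + w}\right)} = \frac{w}{f - \left(2 + \frac{2 \left(5 + f\right)}{f + w}\right)} = \frac{w}{-2 + f - \frac{2 \left(5 + f\right)}{f + w}}$)
$\left(-1\right)^{2} + k{\left(4,4 \right)} \left(-65\right) = \left(-1\right)^{2} + \left(-1\right) 4 \frac{1}{10 + 2 \cdot 4 - \left(-2 + 4\right) \left(4 + 4\right)} \left(4 + 4\right) \left(-65\right) = 1 + \left(-1\right) 4 \frac{1}{10 + 8 - 2 \cdot 8} \cdot 8 \left(-65\right) = 1 + \left(-1\right) 4 \frac{1}{10 + 8 - 16} \cdot 8 \left(-65\right) = 1 + \left(-1\right) 4 \cdot \frac{1}{2} \cdot 8 \left(-65\right) = 1 - -1040 = 1 + 1040 = 1041$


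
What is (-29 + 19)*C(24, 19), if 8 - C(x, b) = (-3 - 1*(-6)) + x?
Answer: 190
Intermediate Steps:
C(x, b) = 5 - x (C(x, b) = 8 - ((-3 - 1*(-6)) + x) = 8 - ((-3 + 6) + x) = 8 - (3 + x) = 8 + (-3 - x) = 5 - x)
(-29 + 19)*C(24, 19) = (-29 + 19)*(5 - 1*24) = -10*(5 - 24) = -10*(-19) = 190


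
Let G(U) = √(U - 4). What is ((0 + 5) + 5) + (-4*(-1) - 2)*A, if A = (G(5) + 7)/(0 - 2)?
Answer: 2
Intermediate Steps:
G(U) = √(-4 + U)
A = -4 (A = (√(-4 + 5) + 7)/(0 - 2) = (√1 + 7)/(-2) = (1 + 7)*(-½) = 8*(-½) = -4)
((0 + 5) + 5) + (-4*(-1) - 2)*A = ((0 + 5) + 5) + (-4*(-1) - 2)*(-4) = (5 + 5) + (4 - 2)*(-4) = 10 + 2*(-4) = 10 - 8 = 2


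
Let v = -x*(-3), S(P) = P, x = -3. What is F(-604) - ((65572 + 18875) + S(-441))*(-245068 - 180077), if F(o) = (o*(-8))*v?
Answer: 35714687382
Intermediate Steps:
v = -9 (v = -(-3)*(-3) = -1*9 = -9)
F(o) = 72*o (F(o) = (o*(-8))*(-9) = -8*o*(-9) = 72*o)
F(-604) - ((65572 + 18875) + S(-441))*(-245068 - 180077) = 72*(-604) - ((65572 + 18875) - 441)*(-245068 - 180077) = -43488 - (84447 - 441)*(-425145) = -43488 - 84006*(-425145) = -43488 - 1*(-35714730870) = -43488 + 35714730870 = 35714687382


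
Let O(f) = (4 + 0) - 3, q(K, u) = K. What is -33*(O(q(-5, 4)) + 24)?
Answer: -825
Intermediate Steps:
O(f) = 1 (O(f) = 4 - 3 = 1)
-33*(O(q(-5, 4)) + 24) = -33*(1 + 24) = -33*25 = -825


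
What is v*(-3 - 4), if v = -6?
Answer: 42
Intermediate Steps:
v*(-3 - 4) = -6*(-3 - 4) = -6*(-7) = 42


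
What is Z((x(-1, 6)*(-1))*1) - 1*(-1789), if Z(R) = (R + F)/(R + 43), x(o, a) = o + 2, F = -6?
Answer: 10733/6 ≈ 1788.8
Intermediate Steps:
x(o, a) = 2 + o
Z(R) = (-6 + R)/(43 + R) (Z(R) = (R - 6)/(R + 43) = (-6 + R)/(43 + R))
Z((x(-1, 6)*(-1))*1) - 1*(-1789) = (-6 + ((2 - 1)*(-1))*1)/(43 + ((2 - 1)*(-1))*1) - 1*(-1789) = (-6 + (1*(-1))*1)/(43 + (1*(-1))*1) + 1789 = (-6 - 1*1)/(43 - 1*1) + 1789 = (-6 - 1)/(43 - 1) + 1789 = -7/42 + 1789 = (1/42)*(-7) + 1789 = -⅙ + 1789 = 10733/6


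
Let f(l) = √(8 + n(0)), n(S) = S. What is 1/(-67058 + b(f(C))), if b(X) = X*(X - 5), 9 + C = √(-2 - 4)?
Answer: -1341/89914046 + √2/449570230 ≈ -1.4911e-5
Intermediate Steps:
C = -9 + I*√6 (C = -9 + √(-2 - 4) = -9 + √(-6) = -9 + I*√6 ≈ -9.0 + 2.4495*I)
f(l) = 2*√2 (f(l) = √(8 + 0) = √8 = 2*√2)
b(X) = X*(-5 + X)
1/(-67058 + b(f(C))) = 1/(-67058 + (2*√2)*(-5 + 2*√2)) = 1/(-67058 + 2*√2*(-5 + 2*√2))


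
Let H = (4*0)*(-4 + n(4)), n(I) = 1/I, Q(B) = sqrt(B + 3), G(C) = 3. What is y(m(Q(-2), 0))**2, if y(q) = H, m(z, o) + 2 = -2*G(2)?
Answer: 0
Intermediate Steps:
Q(B) = sqrt(3 + B)
H = 0 (H = (4*0)*(-4 + 1/4) = 0*(-4 + 1/4) = 0*(-15/4) = 0)
m(z, o) = -8 (m(z, o) = -2 - 2*3 = -2 - 6 = -8)
y(q) = 0
y(m(Q(-2), 0))**2 = 0**2 = 0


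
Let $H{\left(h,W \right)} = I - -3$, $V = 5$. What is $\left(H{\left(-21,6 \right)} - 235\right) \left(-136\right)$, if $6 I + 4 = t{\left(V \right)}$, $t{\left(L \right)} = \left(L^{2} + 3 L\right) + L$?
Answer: $\frac{91868}{3} \approx 30623.0$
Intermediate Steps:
$t{\left(L \right)} = L^{2} + 4 L$
$I = \frac{41}{6}$ ($I = - \frac{2}{3} + \frac{5 \left(4 + 5\right)}{6} = - \frac{2}{3} + \frac{5 \cdot 9}{6} = - \frac{2}{3} + \frac{1}{6} \cdot 45 = - \frac{2}{3} + \frac{15}{2} = \frac{41}{6} \approx 6.8333$)
$H{\left(h,W \right)} = \frac{59}{6}$ ($H{\left(h,W \right)} = \frac{41}{6} - -3 = \frac{41}{6} + 3 = \frac{59}{6}$)
$\left(H{\left(-21,6 \right)} - 235\right) \left(-136\right) = \left(\frac{59}{6} - 235\right) \left(-136\right) = \left(- \frac{1351}{6}\right) \left(-136\right) = \frac{91868}{3}$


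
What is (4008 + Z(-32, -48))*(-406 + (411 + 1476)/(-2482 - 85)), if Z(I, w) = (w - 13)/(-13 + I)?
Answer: -11080916557/6795 ≈ -1.6307e+6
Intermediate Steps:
Z(I, w) = (-13 + w)/(-13 + I)
(4008 + Z(-32, -48))*(-406 + (411 + 1476)/(-2482 - 85)) = (4008 + (-13 - 48)/(-13 - 32))*(-406 + (411 + 1476)/(-2482 - 85)) = (4008 - 61/(-45))*(-406 + 1887/(-2567)) = (4008 - 1/45*(-61))*(-406 + 1887*(-1/2567)) = (4008 + 61/45)*(-406 - 111/151) = (180421/45)*(-61417/151) = -11080916557/6795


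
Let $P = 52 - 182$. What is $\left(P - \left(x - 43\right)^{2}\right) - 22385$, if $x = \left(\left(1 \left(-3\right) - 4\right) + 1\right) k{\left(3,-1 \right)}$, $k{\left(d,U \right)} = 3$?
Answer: $-26236$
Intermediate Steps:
$x = -18$ ($x = \left(\left(1 \left(-3\right) - 4\right) + 1\right) 3 = \left(\left(-3 - 4\right) + 1\right) 3 = \left(-7 + 1\right) 3 = \left(-6\right) 3 = -18$)
$P = -130$ ($P = 52 - 182 = -130$)
$\left(P - \left(x - 43\right)^{2}\right) - 22385 = \left(-130 - \left(-18 - 43\right)^{2}\right) - 22385 = \left(-130 - \left(-61\right)^{2}\right) - 22385 = \left(-130 - 3721\right) - 22385 = -3851 - 22385 = -26236$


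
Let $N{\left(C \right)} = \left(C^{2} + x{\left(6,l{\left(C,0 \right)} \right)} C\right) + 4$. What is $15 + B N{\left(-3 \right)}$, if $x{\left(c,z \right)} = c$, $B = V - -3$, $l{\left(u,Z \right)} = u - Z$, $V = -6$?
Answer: $30$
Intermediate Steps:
$B = -3$ ($B = -6 - -3 = -6 + 3 = -3$)
$N{\left(C \right)} = 4 + C^{2} + 6 C$ ($N{\left(C \right)} = \left(C^{2} + 6 C\right) + 4 = 4 + C^{2} + 6 C$)
$15 + B N{\left(-3 \right)} = 15 - 3 \left(4 + \left(-3\right)^{2} + 6 \left(-3\right)\right) = 15 - 3 \left(4 + 9 - 18\right) = 15 - -15 = 15 + 15 = 30$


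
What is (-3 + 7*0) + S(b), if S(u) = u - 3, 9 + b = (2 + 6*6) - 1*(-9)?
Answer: 32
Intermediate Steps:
b = 38 (b = -9 + ((2 + 6*6) - 1*(-9)) = -9 + ((2 + 36) + 9) = -9 + (38 + 9) = -9 + 47 = 38)
S(u) = -3 + u
(-3 + 7*0) + S(b) = (-3 + 7*0) + (-3 + 38) = (-3 + 0) + 35 = -3 + 35 = 32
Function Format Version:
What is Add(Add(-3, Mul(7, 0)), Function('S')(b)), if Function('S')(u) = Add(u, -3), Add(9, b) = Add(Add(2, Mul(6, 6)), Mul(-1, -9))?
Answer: 32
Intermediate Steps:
b = 38 (b = Add(-9, Add(Add(2, Mul(6, 6)), Mul(-1, -9))) = Add(-9, Add(Add(2, 36), 9)) = Add(-9, Add(38, 9)) = Add(-9, 47) = 38)
Function('S')(u) = Add(-3, u)
Add(Add(-3, Mul(7, 0)), Function('S')(b)) = Add(Add(-3, Mul(7, 0)), Add(-3, 38)) = Add(Add(-3, 0), 35) = Add(-3, 35) = 32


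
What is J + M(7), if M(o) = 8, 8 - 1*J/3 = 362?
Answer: -1054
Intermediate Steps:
J = -1062 (J = 24 - 3*362 = 24 - 1086 = -1062)
J + M(7) = -1062 + 8 = -1054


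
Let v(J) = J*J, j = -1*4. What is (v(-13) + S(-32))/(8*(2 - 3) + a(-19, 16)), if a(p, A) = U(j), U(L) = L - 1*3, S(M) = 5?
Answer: -58/5 ≈ -11.600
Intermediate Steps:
j = -4
U(L) = -3 + L (U(L) = L - 3 = -3 + L)
v(J) = J²
a(p, A) = -7 (a(p, A) = -3 - 4 = -7)
(v(-13) + S(-32))/(8*(2 - 3) + a(-19, 16)) = ((-13)² + 5)/(8*(2 - 3) - 7) = (169 + 5)/(8*(-1) - 7) = 174/(-8 - 7) = 174/(-15) = -1/15*174 = -58/5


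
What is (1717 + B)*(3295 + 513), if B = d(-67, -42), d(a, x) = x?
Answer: 6378400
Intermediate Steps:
B = -42
(1717 + B)*(3295 + 513) = (1717 - 42)*(3295 + 513) = 1675*3808 = 6378400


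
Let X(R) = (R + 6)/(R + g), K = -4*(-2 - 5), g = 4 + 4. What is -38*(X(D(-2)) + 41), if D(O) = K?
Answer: -14345/9 ≈ -1593.9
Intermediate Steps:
g = 8
K = 28 (K = -4*(-7) = 28)
D(O) = 28
X(R) = (6 + R)/(8 + R) (X(R) = (R + 6)/(R + 8) = (6 + R)/(8 + R))
-38*(X(D(-2)) + 41) = -38*((6 + 28)/(8 + 28) + 41) = -38*(34/36 + 41) = -38*((1/36)*34 + 41) = -38*(17/18 + 41) = -38*755/18 = -14345/9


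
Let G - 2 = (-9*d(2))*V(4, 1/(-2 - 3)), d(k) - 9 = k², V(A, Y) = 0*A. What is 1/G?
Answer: ½ ≈ 0.50000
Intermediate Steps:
V(A, Y) = 0
d(k) = 9 + k²
G = 2 (G = 2 - 9*(9 + 2²)*0 = 2 - 9*(9 + 4)*0 = 2 - 9*13*0 = 2 - 117*0 = 2 + 0 = 2)
1/G = 1/2 = ½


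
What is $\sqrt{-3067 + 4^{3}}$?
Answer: $i \sqrt{3003} \approx 54.8 i$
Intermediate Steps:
$\sqrt{-3067 + 4^{3}} = \sqrt{-3067 + 64} = \sqrt{-3003} = i \sqrt{3003}$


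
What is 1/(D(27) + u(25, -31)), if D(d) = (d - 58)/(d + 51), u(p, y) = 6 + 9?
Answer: 78/1139 ≈ 0.068481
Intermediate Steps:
u(p, y) = 15
D(d) = (-58 + d)/(51 + d)
1/(D(27) + u(25, -31)) = 1/((-58 + 27)/(51 + 27) + 15) = 1/(-31/78 + 15) = 1/(1139/78) = 78/1139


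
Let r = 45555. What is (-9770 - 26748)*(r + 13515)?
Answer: -2157118260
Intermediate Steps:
(-9770 - 26748)*(r + 13515) = (-9770 - 26748)*(45555 + 13515) = -36518*59070 = -2157118260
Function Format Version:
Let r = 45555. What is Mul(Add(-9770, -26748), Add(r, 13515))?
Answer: -2157118260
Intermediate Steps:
Mul(Add(-9770, -26748), Add(r, 13515)) = Mul(Add(-9770, -26748), Add(45555, 13515)) = Mul(-36518, 59070) = -2157118260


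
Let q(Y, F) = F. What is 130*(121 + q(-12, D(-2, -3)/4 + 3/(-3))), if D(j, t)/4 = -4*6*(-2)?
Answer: 21840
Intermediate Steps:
D(j, t) = 192 (D(j, t) = 4*(-4*6*(-2)) = 4*(-24*(-2)) = 4*48 = 192)
130*(121 + q(-12, D(-2, -3)/4 + 3/(-3))) = 130*(121 + (192/4 + 3/(-3))) = 130*(121 + (192*(¼) + 3*(-⅓))) = 130*(121 + (48 - 1)) = 130*(121 + 47) = 130*168 = 21840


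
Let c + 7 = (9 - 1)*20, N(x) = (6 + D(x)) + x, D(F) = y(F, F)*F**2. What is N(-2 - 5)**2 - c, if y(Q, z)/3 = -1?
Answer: 21751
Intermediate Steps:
y(Q, z) = -3 (y(Q, z) = 3*(-1) = -3)
D(F) = -3*F**2
N(x) = 6 + x - 3*x**2 (N(x) = (6 - 3*x**2) + x = 6 + x - 3*x**2)
c = 153 (c = -7 + (9 - 1)*20 = -7 + 8*20 = -7 + 160 = 153)
N(-2 - 5)**2 - c = (6 + (-2 - 5) - 3*(-2 - 5)**2)**2 - 1*153 = (6 - 7 - 3*(-7)**2)**2 - 153 = (6 - 7 - 3*49)**2 - 153 = (6 - 7 - 147)**2 - 153 = (-148)**2 - 153 = 21904 - 153 = 21751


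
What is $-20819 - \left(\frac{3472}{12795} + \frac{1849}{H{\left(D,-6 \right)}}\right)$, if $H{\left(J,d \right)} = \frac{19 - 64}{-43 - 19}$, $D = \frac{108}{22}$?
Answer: $- \frac{179386789}{7677} \approx -23367.0$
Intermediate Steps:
$D = \frac{54}{11}$ ($D = 108 \cdot \frac{1}{22} = \frac{54}{11} \approx 4.9091$)
$H{\left(J,d \right)} = \frac{45}{62}$ ($H{\left(J,d \right)} = - \frac{45}{-62} = \left(-45\right) \left(- \frac{1}{62}\right) = \frac{45}{62}$)
$-20819 - \left(\frac{3472}{12795} + \frac{1849}{H{\left(D,-6 \right)}}\right) = -20819 - \left(\frac{3472}{12795} + \frac{114638}{45}\right) = -20819 - \frac{19559326}{7677} = - \frac{179386789}{7677}$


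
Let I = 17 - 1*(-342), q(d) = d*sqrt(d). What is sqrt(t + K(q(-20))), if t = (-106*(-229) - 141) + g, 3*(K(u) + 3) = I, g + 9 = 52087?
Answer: sqrt(686949)/3 ≈ 276.27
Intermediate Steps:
q(d) = d**(3/2)
I = 359 (I = 17 + 342 = 359)
g = 52078 (g = -9 + 52087 = 52078)
K(u) = 350/3 (K(u) = -3 + (1/3)*359 = -3 + 359/3 = 350/3)
t = 76211 (t = (-106*(-229) - 141) + 52078 = (24274 - 141) + 52078 = 24133 + 52078 = 76211)
sqrt(t + K(q(-20))) = sqrt(76211 + 350/3) = sqrt(228983/3) = sqrt(686949)/3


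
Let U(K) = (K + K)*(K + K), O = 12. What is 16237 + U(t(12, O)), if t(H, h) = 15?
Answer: 17137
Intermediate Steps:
U(K) = 4*K**2 (U(K) = (2*K)*(2*K) = 4*K**2)
16237 + U(t(12, O)) = 16237 + 4*15**2 = 16237 + 4*225 = 16237 + 900 = 17137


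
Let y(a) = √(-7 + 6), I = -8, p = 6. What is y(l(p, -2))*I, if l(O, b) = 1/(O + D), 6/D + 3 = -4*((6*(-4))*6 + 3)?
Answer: -8*I ≈ -8.0*I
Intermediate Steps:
D = 2/187 (D = 6/(-3 - 4*((6*(-4))*6 + 3)) = 6/(-3 - 4*(-24*6 + 3)) = 6/(-3 - 4*(-144 + 3)) = 6/(-3 - 4*(-141)) = 6/(-3 + 564) = 6/561 = 6*(1/561) = 2/187 ≈ 0.010695)
l(O, b) = 1/(2/187 + O) (l(O, b) = 1/(O + 2/187) = 1/(2/187 + O))
y(a) = I (y(a) = √(-1) = I)
y(l(p, -2))*I = I*(-8) = -8*I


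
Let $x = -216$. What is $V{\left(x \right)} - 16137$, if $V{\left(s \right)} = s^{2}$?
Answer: $30519$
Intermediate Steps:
$V{\left(x \right)} - 16137 = \left(-216\right)^{2} - 16137 = 46656 - 16137 = 30519$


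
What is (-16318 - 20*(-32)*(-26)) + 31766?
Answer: -1192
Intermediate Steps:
(-16318 - 20*(-32)*(-26)) + 31766 = (-16318 + 640*(-26)) + 31766 = (-16318 - 16640) + 31766 = -32958 + 31766 = -1192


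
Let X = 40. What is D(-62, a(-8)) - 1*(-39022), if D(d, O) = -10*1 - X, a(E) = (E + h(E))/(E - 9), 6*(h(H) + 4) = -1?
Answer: 38972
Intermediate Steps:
h(H) = -25/6 (h(H) = -4 + (⅙)*(-1) = -4 - ⅙ = -25/6)
a(E) = (-25/6 + E)/(-9 + E) (a(E) = (E - 25/6)/(E - 9) = (-25/6 + E)/(-9 + E))
D(d, O) = -50 (D(d, O) = -10*1 - 1*40 = -10 - 40 = -50)
D(-62, a(-8)) - 1*(-39022) = -50 - 1*(-39022) = -50 + 39022 = 38972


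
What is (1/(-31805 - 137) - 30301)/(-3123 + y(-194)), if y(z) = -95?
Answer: 967874543/102789356 ≈ 9.4161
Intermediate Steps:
(1/(-31805 - 137) - 30301)/(-3123 + y(-194)) = (1/(-31805 - 137) - 30301)/(-3123 - 95) = (1/(-31942) - 30301)/(-3218) = (-1/31942 - 30301)*(-1/3218) = -967874543/31942*(-1/3218) = 967874543/102789356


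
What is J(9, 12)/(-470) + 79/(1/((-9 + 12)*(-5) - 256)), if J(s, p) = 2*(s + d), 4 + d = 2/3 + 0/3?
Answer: -15093362/705 ≈ -21409.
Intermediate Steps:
d = -10/3 (d = -4 + (2/3 + 0/3) = -4 + (2*(⅓) + 0*(⅓)) = -4 + (⅔ + 0) = -4 + ⅔ = -10/3 ≈ -3.3333)
J(s, p) = -20/3 + 2*s (J(s, p) = 2*(s - 10/3) = 2*(-10/3 + s) = -20/3 + 2*s)
J(9, 12)/(-470) + 79/(1/((-9 + 12)*(-5) - 256)) = (-20/3 + 2*9)/(-470) + 79/(1/((-9 + 12)*(-5) - 256)) = (-20/3 + 18)*(-1/470) + 79/(1/(3*(-5) - 256)) = (34/3)*(-1/470) + 79/(1/(-15 - 256)) = -17/705 + 79/(1/(-271)) = -17/705 + 79/(-1/271) = -17/705 + 79*(-271) = -17/705 - 21409 = -15093362/705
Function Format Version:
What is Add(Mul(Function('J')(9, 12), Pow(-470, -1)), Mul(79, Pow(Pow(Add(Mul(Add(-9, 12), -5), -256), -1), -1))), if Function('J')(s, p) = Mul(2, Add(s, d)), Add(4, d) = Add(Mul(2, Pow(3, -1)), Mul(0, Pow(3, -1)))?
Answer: Rational(-15093362, 705) ≈ -21409.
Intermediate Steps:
d = Rational(-10, 3) (d = Add(-4, Add(Mul(2, Pow(3, -1)), Mul(0, Pow(3, -1)))) = Add(-4, Add(Mul(2, Rational(1, 3)), Mul(0, Rational(1, 3)))) = Add(-4, Add(Rational(2, 3), 0)) = Add(-4, Rational(2, 3)) = Rational(-10, 3) ≈ -3.3333)
Function('J')(s, p) = Add(Rational(-20, 3), Mul(2, s)) (Function('J')(s, p) = Mul(2, Add(s, Rational(-10, 3))) = Mul(2, Add(Rational(-10, 3), s)) = Add(Rational(-20, 3), Mul(2, s)))
Add(Mul(Function('J')(9, 12), Pow(-470, -1)), Mul(79, Pow(Pow(Add(Mul(Add(-9, 12), -5), -256), -1), -1))) = Add(Mul(Add(Rational(-20, 3), Mul(2, 9)), Pow(-470, -1)), Mul(79, Pow(Pow(Add(Mul(Add(-9, 12), -5), -256), -1), -1))) = Add(Mul(Add(Rational(-20, 3), 18), Rational(-1, 470)), Mul(79, Pow(Pow(Add(Mul(3, -5), -256), -1), -1))) = Add(Mul(Rational(34, 3), Rational(-1, 470)), Mul(79, Pow(Pow(Add(-15, -256), -1), -1))) = Add(Rational(-17, 705), Mul(79, Pow(Pow(-271, -1), -1))) = Add(Rational(-17, 705), Mul(79, Pow(Rational(-1, 271), -1))) = Add(Rational(-17, 705), Mul(79, -271)) = Add(Rational(-17, 705), -21409) = Rational(-15093362, 705)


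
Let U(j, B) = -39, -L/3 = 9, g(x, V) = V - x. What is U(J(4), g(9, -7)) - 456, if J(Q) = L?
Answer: -495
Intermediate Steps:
L = -27 (L = -3*9 = -27)
J(Q) = -27
U(J(4), g(9, -7)) - 456 = -39 - 456 = -495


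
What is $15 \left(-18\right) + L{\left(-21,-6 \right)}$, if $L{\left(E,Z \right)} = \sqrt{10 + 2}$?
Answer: $-270 + 2 \sqrt{3} \approx -266.54$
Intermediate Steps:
$L{\left(E,Z \right)} = 2 \sqrt{3}$ ($L{\left(E,Z \right)} = \sqrt{12} = 2 \sqrt{3}$)
$15 \left(-18\right) + L{\left(-21,-6 \right)} = 15 \left(-18\right) + 2 \sqrt{3} = -270 + 2 \sqrt{3}$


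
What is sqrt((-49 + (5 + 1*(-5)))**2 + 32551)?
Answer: 2*sqrt(8738) ≈ 186.95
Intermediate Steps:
sqrt((-49 + (5 + 1*(-5)))**2 + 32551) = sqrt((-49 + (5 - 5))**2 + 32551) = sqrt((-49 + 0)**2 + 32551) = sqrt((-49)**2 + 32551) = sqrt(2401 + 32551) = sqrt(34952) = 2*sqrt(8738)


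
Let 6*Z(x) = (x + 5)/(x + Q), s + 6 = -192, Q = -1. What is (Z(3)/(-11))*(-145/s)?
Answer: -145/3267 ≈ -0.044383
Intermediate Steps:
s = -198 (s = -6 - 192 = -198)
Z(x) = (5 + x)/(6*(-1 + x)) (Z(x) = ((x + 5)/(x - 1))/6 = ((5 + x)/(-1 + x))/6 = (5 + x)/(6*(-1 + x)))
(Z(3)/(-11))*(-145/s) = (((5 + 3)/(6*(-1 + 3)))/(-11))*(-145/(-198)) = (((1/6)*8/2)*(-1/11))*(-145*(-1/198)) = (((1/6)*(1/2)*8)*(-1/11))*(145/198) = ((2/3)*(-1/11))*(145/198) = -2/33*145/198 = -145/3267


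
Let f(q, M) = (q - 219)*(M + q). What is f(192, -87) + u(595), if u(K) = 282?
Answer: -2553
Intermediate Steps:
f(q, M) = (-219 + q)*(M + q)
f(192, -87) + u(595) = (192**2 - 219*(-87) - 219*192 - 87*192) + 282 = (36864 + 19053 - 42048 - 16704) + 282 = -2835 + 282 = -2553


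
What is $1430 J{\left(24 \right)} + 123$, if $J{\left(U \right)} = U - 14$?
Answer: $14423$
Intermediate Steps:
$J{\left(U \right)} = -14 + U$ ($J{\left(U \right)} = U - 14 = -14 + U$)
$1430 J{\left(24 \right)} + 123 = 1430 \left(-14 + 24\right) + 123 = 1430 \cdot 10 + 123 = 14300 + 123 = 14423$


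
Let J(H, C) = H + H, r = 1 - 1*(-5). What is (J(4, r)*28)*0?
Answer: 0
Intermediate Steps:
r = 6 (r = 1 + 5 = 6)
J(H, C) = 2*H
(J(4, r)*28)*0 = ((2*4)*28)*0 = (8*28)*0 = 224*0 = 0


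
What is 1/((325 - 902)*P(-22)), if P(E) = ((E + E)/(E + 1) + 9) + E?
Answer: 21/132133 ≈ 0.00015893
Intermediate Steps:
P(E) = 9 + E + 2*E/(1 + E) (P(E) = ((2*E)/(1 + E) + 9) + E = (2*E/(1 + E) + 9) + E = (9 + 2*E/(1 + E)) + E = 9 + E + 2*E/(1 + E))
1/((325 - 902)*P(-22)) = 1/((325 - 902)*(((9 + (-22)**2 + 12*(-22))/(1 - 22)))) = 1/((-577)*(((9 + 484 - 264)/(-21)))) = -1/(577*((-1/21*229))) = -1/(577*(-229/21)) = -1/577*(-21/229) = 21/132133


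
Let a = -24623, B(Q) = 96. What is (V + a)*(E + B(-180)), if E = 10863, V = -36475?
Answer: -669572982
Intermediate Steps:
(V + a)*(E + B(-180)) = (-36475 - 24623)*(10863 + 96) = -61098*10959 = -669572982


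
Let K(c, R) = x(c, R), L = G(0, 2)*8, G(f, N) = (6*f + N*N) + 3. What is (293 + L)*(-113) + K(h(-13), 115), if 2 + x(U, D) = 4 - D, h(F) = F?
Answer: -39550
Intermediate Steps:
x(U, D) = 2 - D (x(U, D) = -2 + (4 - D) = 2 - D)
G(f, N) = 3 + N² + 6*f (G(f, N) = (6*f + N²) + 3 = (N² + 6*f) + 3 = 3 + N² + 6*f)
L = 56 (L = (3 + 2² + 6*0)*8 = (3 + 4 + 0)*8 = 7*8 = 56)
K(c, R) = 2 - R
(293 + L)*(-113) + K(h(-13), 115) = (293 + 56)*(-113) + (2 - 1*115) = 349*(-113) + (2 - 115) = -39437 - 113 = -39550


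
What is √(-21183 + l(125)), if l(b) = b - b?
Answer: I*√21183 ≈ 145.54*I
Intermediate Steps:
l(b) = 0
√(-21183 + l(125)) = √(-21183 + 0) = √(-21183) = I*√21183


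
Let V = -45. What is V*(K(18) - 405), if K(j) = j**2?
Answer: 3645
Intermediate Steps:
V*(K(18) - 405) = -45*(18**2 - 405) = -45*(324 - 405) = -45*(-81) = 3645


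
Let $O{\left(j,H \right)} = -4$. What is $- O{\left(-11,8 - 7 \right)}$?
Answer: $4$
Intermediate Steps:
$- O{\left(-11,8 - 7 \right)} = \left(-1\right) \left(-4\right) = 4$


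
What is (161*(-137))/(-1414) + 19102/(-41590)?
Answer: 63595743/4200590 ≈ 15.140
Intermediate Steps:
(161*(-137))/(-1414) + 19102/(-41590) = -22057*(-1/1414) + 19102*(-1/41590) = 3151/202 - 9551/20795 = 63595743/4200590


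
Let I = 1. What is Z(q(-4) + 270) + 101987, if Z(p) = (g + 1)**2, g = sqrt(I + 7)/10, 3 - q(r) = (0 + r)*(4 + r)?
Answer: 2549702/25 + 2*sqrt(2)/5 ≈ 1.0199e+5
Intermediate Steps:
q(r) = 3 - r*(4 + r) (q(r) = 3 - (0 + r)*(4 + r) = 3 - r*(4 + r))
g = sqrt(2)/5 (g = sqrt(1 + 7)/10 = sqrt(8)*(1/10) = (2*sqrt(2))*(1/10) = sqrt(2)/5 ≈ 0.28284)
Z(p) = (1 + sqrt(2)/5)**2 (Z(p) = (sqrt(2)/5 + 1)**2 = (1 + sqrt(2)/5)**2)
Z(q(-4) + 270) + 101987 = (5 + sqrt(2))**2/25 + 101987 = 101987 + (5 + sqrt(2))**2/25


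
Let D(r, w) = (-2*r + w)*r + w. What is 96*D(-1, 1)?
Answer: -192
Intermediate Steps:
D(r, w) = w + r*(w - 2*r) (D(r, w) = (w - 2*r)*r + w = r*(w - 2*r) + w = w + r*(w - 2*r))
96*D(-1, 1) = 96*(1 - 2*(-1)**2 - 1*1) = 96*(1 - 2*1 - 1) = 96*(1 - 2 - 1) = 96*(-2) = -192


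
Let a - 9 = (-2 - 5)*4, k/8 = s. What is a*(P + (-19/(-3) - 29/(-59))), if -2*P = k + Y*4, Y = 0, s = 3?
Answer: 17404/177 ≈ 98.328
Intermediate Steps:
k = 24 (k = 8*3 = 24)
a = -19 (a = 9 + (-2 - 5)*4 = 9 - 7*4 = 9 - 28 = -19)
P = -12 (P = -(24 + 0*4)/2 = -(24 + 0)/2 = -½*24 = -12)
a*(P + (-19/(-3) - 29/(-59))) = -19*(-12 + (-19/(-3) - 29/(-59))) = -19*(-12 + (-19*(-⅓) - 29*(-1/59))) = -19*(-12 + (19/3 + 29/59)) = -19*(-12 + 1208/177) = -19*(-916/177) = 17404/177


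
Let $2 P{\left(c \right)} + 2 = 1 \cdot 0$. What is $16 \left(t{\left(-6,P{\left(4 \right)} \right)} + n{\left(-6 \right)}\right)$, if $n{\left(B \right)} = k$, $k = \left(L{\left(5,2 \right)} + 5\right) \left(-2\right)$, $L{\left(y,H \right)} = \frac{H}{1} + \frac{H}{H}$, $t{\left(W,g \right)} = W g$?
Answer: $-160$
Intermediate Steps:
$P{\left(c \right)} = -1$ ($P{\left(c \right)} = -1 + \frac{1 \cdot 0}{2} = -1 + \frac{1}{2} \cdot 0 = -1 + 0 = -1$)
$L{\left(y,H \right)} = 1 + H$ ($L{\left(y,H \right)} = H 1 + 1 = H + 1 = 1 + H$)
$k = -16$ ($k = \left(\left(1 + 2\right) + 5\right) \left(-2\right) = \left(3 + 5\right) \left(-2\right) = 8 \left(-2\right) = -16$)
$n{\left(B \right)} = -16$
$16 \left(t{\left(-6,P{\left(4 \right)} \right)} + n{\left(-6 \right)}\right) = 16 \left(\left(-6\right) \left(-1\right) - 16\right) = 16 \left(6 - 16\right) = 16 \left(-10\right) = -160$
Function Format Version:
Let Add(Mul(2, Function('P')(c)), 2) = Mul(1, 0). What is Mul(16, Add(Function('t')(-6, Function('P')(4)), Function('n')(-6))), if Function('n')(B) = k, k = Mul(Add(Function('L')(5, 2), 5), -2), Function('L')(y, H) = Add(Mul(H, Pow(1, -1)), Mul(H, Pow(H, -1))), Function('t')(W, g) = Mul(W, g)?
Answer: -160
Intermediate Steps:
Function('P')(c) = -1 (Function('P')(c) = Add(-1, Mul(Rational(1, 2), Mul(1, 0))) = Add(-1, Mul(Rational(1, 2), 0)) = Add(-1, 0) = -1)
Function('L')(y, H) = Add(1, H) (Function('L')(y, H) = Add(Mul(H, 1), 1) = Add(H, 1) = Add(1, H))
k = -16 (k = Mul(Add(Add(1, 2), 5), -2) = Mul(Add(3, 5), -2) = Mul(8, -2) = -16)
Function('n')(B) = -16
Mul(16, Add(Function('t')(-6, Function('P')(4)), Function('n')(-6))) = Mul(16, Add(Mul(-6, -1), -16)) = Mul(16, Add(6, -16)) = Mul(16, -10) = -160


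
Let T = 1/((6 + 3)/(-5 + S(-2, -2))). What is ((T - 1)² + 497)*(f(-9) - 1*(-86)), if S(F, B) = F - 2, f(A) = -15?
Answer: 35571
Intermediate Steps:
S(F, B) = -2 + F
T = -1 (T = 1/((6 + 3)/(-5 + (-2 - 2))) = 1/(9/(-5 - 4)) = 1/(9/(-9)) = 1/(9*(-⅑)) = 1/(-1) = 1*(-1) = -1)
((T - 1)² + 497)*(f(-9) - 1*(-86)) = ((-1 - 1)² + 497)*(-15 - 1*(-86)) = ((-2)² + 497)*(-15 + 86) = (4 + 497)*71 = 501*71 = 35571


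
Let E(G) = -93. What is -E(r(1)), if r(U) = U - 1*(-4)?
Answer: 93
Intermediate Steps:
r(U) = 4 + U (r(U) = U + 4 = 4 + U)
-E(r(1)) = -1*(-93) = 93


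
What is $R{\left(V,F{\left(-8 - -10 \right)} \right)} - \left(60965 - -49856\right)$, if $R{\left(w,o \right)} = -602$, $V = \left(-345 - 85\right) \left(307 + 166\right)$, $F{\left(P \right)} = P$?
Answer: $-111423$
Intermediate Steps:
$V = -203390$ ($V = \left(-430\right) 473 = -203390$)
$R{\left(V,F{\left(-8 - -10 \right)} \right)} - \left(60965 - -49856\right) = -602 - \left(60965 - -49856\right) = -602 - \left(60965 + 49856\right) = -602 - 110821 = -111423$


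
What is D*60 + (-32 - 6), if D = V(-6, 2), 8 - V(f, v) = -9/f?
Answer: 352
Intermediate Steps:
V(f, v) = 8 + 9/f (V(f, v) = 8 - (-9)/f = 8 + 9/f)
D = 13/2 (D = 8 + 9/(-6) = 8 + 9*(-⅙) = 8 - 3/2 = 13/2 ≈ 6.5000)
D*60 + (-32 - 6) = (13/2)*60 + (-32 - 6) = 390 - 38 = 352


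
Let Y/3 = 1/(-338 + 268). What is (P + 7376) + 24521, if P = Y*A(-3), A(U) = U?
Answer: 2232799/70 ≈ 31897.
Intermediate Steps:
Y = -3/70 (Y = 3/(-338 + 268) = 3/(-70) = 3*(-1/70) = -3/70 ≈ -0.042857)
P = 9/70 (P = -3/70*(-3) = 9/70 ≈ 0.12857)
(P + 7376) + 24521 = (9/70 + 7376) + 24521 = 516329/70 + 24521 = 2232799/70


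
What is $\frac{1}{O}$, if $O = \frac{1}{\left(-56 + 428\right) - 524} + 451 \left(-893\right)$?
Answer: $- \frac{152}{61216937} \approx -2.483 \cdot 10^{-6}$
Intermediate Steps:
$O = - \frac{61216937}{152}$ ($O = \frac{1}{372 - 524} - 402743 = \frac{1}{-152} - 402743 = - \frac{1}{152} - 402743 = - \frac{61216937}{152} \approx -4.0274 \cdot 10^{5}$)
$\frac{1}{O} = \frac{1}{- \frac{61216937}{152}} = - \frac{152}{61216937}$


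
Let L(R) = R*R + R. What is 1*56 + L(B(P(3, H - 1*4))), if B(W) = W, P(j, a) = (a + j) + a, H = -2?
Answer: 128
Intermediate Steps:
P(j, a) = j + 2*a
L(R) = R + R² (L(R) = R² + R = R + R²)
1*56 + L(B(P(3, H - 1*4))) = 1*56 + (3 + 2*(-2 - 1*4))*(1 + (3 + 2*(-2 - 1*4))) = 56 + (3 + 2*(-2 - 4))*(1 + (3 + 2*(-2 - 4))) = 56 + (3 + 2*(-6))*(1 + (3 + 2*(-6))) = 56 + (3 - 12)*(1 + (3 - 12)) = 56 - 9*(1 - 9) = 56 - 9*(-8) = 56 + 72 = 128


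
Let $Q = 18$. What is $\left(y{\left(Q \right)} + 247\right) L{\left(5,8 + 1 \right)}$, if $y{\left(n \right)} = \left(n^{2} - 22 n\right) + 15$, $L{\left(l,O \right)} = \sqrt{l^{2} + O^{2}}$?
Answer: $190 \sqrt{106} \approx 1956.2$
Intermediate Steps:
$L{\left(l,O \right)} = \sqrt{O^{2} + l^{2}}$
$y{\left(n \right)} = 15 + n^{2} - 22 n$
$\left(y{\left(Q \right)} + 247\right) L{\left(5,8 + 1 \right)} = \left(\left(15 + 18^{2} - 396\right) + 247\right) \sqrt{\left(8 + 1\right)^{2} + 5^{2}} = \left(\left(15 + 324 - 396\right) + 247\right) \sqrt{9^{2} + 25} = \left(-57 + 247\right) \sqrt{81 + 25} = 190 \sqrt{106}$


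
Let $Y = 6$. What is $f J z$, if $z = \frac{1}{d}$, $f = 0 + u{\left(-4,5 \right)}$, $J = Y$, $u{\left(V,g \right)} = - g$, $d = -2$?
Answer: $15$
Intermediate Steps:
$J = 6$
$f = -5$ ($f = 0 - 5 = -5$)
$z = - \frac{1}{2}$ ($z = \frac{1}{-2} = - \frac{1}{2} \approx -0.5$)
$f J z = \left(-5\right) 6 \left(- \frac{1}{2}\right) = \left(-30\right) \left(- \frac{1}{2}\right) = 15$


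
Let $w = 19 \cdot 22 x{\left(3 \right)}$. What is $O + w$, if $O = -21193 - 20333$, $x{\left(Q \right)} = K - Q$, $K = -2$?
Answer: $-43616$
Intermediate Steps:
$x{\left(Q \right)} = -2 - Q$
$w = -2090$ ($w = 19 \cdot 22 \left(-2 - 3\right) = 418 \left(-2 - 3\right) = 418 \left(-5\right) = -2090$)
$O = -41526$
$O + w = -41526 - 2090 = -43616$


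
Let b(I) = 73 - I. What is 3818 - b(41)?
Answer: 3786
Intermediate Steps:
3818 - b(41) = 3818 - (73 - 1*41) = 3818 - (73 - 41) = 3818 - 1*32 = 3818 - 32 = 3786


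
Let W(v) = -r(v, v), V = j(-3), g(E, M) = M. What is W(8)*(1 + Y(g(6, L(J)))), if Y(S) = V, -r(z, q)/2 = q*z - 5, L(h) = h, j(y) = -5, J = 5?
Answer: -472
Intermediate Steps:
V = -5
r(z, q) = 10 - 2*q*z (r(z, q) = -2*(q*z - 5) = -2*(-5 + q*z) = 10 - 2*q*z)
Y(S) = -5
W(v) = -10 + 2*v² (W(v) = -(10 - 2*v*v) = -(10 - 2*v²) = -10 + 2*v²)
W(8)*(1 + Y(g(6, L(J)))) = (-10 + 2*8²)*(1 - 5) = (-10 + 2*64)*(-4) = (-10 + 128)*(-4) = 118*(-4) = -472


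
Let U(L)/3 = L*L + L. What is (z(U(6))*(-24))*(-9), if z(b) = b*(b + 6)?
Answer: 3592512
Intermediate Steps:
U(L) = 3*L + 3*L² (U(L) = 3*(L*L + L) = 3*(L² + L) = 3*(L + L²) = 3*L + 3*L²)
z(b) = b*(6 + b)
(z(U(6))*(-24))*(-9) = (((3*6*(1 + 6))*(6 + 3*6*(1 + 6)))*(-24))*(-9) = (((3*6*7)*(6 + 3*6*7))*(-24))*(-9) = ((126*(6 + 126))*(-24))*(-9) = ((126*132)*(-24))*(-9) = (16632*(-24))*(-9) = -399168*(-9) = 3592512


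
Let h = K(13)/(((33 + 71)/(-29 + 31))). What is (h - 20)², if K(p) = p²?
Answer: 4489/16 ≈ 280.56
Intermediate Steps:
h = 13/4 (h = 13²/(((33 + 71)/(-29 + 31))) = 169/((104/2)) = 169/((104*(½))) = 169/52 = 169*(1/52) = 13/4 ≈ 3.2500)
(h - 20)² = (13/4 - 20)² = (-67/4)² = 4489/16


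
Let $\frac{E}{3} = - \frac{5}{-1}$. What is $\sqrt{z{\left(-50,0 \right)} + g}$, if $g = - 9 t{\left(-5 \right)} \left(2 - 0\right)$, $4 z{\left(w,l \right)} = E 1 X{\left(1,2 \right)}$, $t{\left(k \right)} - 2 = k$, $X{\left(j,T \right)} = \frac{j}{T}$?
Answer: $\frac{\sqrt{894}}{4} \approx 7.475$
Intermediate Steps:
$E = 15$ ($E = 3 \left(- \frac{5}{-1}\right) = 3 \left(\left(-5\right) \left(-1\right)\right) = 3 \cdot 5 = 15$)
$t{\left(k \right)} = 2 + k$
$z{\left(w,l \right)} = \frac{15}{8}$ ($z{\left(w,l \right)} = \frac{15 \cdot 1 \cdot 1 \cdot \frac{1}{2}}{4} = \frac{15 \cdot 1 \cdot \frac{1}{2}}{4} = \frac{15 \cdot \frac{1}{2}}{4} = \frac{1}{4} \cdot \frac{15}{2} = \frac{15}{8}$)
$g = 54$ ($g = - 9 \left(2 - 5\right) \left(2 - 0\right) = \left(-9\right) \left(-3\right) \left(2 + 0\right) = 27 \cdot 2 = 54$)
$\sqrt{z{\left(-50,0 \right)} + g} = \sqrt{\frac{15}{8} + 54} = \sqrt{\frac{447}{8}} = \frac{\sqrt{894}}{4}$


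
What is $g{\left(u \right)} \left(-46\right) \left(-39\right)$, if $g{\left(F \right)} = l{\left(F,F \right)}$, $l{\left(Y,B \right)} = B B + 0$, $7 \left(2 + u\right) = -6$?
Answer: $\frac{717600}{49} \approx 14645.0$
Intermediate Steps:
$u = - \frac{20}{7}$ ($u = -2 + \frac{1}{7} \left(-6\right) = -2 - \frac{6}{7} = - \frac{20}{7} \approx -2.8571$)
$l{\left(Y,B \right)} = B^{2}$ ($l{\left(Y,B \right)} = B^{2} + 0 = B^{2}$)
$g{\left(F \right)} = F^{2}$
$g{\left(u \right)} \left(-46\right) \left(-39\right) = \left(- \frac{20}{7}\right)^{2} \left(-46\right) \left(-39\right) = \frac{400}{49} \left(-46\right) \left(-39\right) = \left(- \frac{18400}{49}\right) \left(-39\right) = \frac{717600}{49}$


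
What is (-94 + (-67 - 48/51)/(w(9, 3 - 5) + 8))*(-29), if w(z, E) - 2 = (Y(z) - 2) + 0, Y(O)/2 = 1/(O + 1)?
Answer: 2067497/697 ≈ 2966.3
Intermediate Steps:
Y(O) = 2/(1 + O) (Y(O) = 2/(O + 1) = 2/(1 + O))
w(z, E) = 2/(1 + z) (w(z, E) = 2 + ((2/(1 + z) - 2) + 0) = 2 + ((-2 + 2/(1 + z)) + 0) = 2 + (-2 + 2/(1 + z)) = 2/(1 + z))
(-94 + (-67 - 48/51)/(w(9, 3 - 5) + 8))*(-29) = (-94 + (-67 - 48/51)/(2/(1 + 9) + 8))*(-29) = (-94 + (-67 - 48*1/51)/(2/10 + 8))*(-29) = (-94 + (-67 - 16/17)/(2*(⅒) + 8))*(-29) = (-94 - 1155/(17*(⅕ + 8)))*(-29) = (-94 - 1155/(17*41/5))*(-29) = (-94 - 1155/17*5/41)*(-29) = (-94 - 5775/697)*(-29) = -71293/697*(-29) = 2067497/697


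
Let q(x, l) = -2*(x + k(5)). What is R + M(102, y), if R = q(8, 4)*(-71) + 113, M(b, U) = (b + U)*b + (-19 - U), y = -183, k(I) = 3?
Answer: -6423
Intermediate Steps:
q(x, l) = -6 - 2*x (q(x, l) = -2*(x + 3) = -2*(3 + x) = -6 - 2*x)
M(b, U) = -19 - U + b*(U + b) (M(b, U) = (U + b)*b + (-19 - U) = b*(U + b) + (-19 - U) = -19 - U + b*(U + b))
R = 1675 (R = (-6 - 2*8)*(-71) + 113 = (-6 - 16)*(-71) + 113 = -22*(-71) + 113 = 1562 + 113 = 1675)
R + M(102, y) = 1675 + (-19 + 102**2 - 1*(-183) - 183*102) = 1675 + (-19 + 10404 + 183 - 18666) = 1675 - 8098 = -6423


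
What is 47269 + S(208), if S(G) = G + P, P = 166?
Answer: 47643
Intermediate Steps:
S(G) = 166 + G (S(G) = G + 166 = 166 + G)
47269 + S(208) = 47269 + (166 + 208) = 47269 + 374 = 47643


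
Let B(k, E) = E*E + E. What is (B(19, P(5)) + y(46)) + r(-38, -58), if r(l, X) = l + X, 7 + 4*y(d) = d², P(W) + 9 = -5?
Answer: 2453/4 ≈ 613.25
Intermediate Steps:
P(W) = -14 (P(W) = -9 - 5 = -14)
B(k, E) = E + E² (B(k, E) = E² + E = E + E²)
y(d) = -7/4 + d²/4
r(l, X) = X + l
(B(19, P(5)) + y(46)) + r(-38, -58) = (-14*(1 - 14) + (-7/4 + (¼)*46²)) + (-58 - 38) = (-14*(-13) + (-7/4 + (¼)*2116)) - 96 = (182 + (-7/4 + 529)) - 96 = (182 + 2109/4) - 96 = 2837/4 - 96 = 2453/4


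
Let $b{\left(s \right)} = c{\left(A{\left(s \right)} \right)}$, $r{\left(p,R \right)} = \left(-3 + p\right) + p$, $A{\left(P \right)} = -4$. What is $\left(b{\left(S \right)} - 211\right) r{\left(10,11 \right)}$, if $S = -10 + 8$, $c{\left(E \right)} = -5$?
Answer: $-3672$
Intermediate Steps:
$r{\left(p,R \right)} = -3 + 2 p$
$S = -2$
$b{\left(s \right)} = -5$
$\left(b{\left(S \right)} - 211\right) r{\left(10,11 \right)} = \left(-5 - 211\right) \left(-3 + 2 \cdot 10\right) = \left(-5 - 211\right) \left(-3 + 20\right) = \left(-5 - 211\right) 17 = \left(-216\right) 17 = -3672$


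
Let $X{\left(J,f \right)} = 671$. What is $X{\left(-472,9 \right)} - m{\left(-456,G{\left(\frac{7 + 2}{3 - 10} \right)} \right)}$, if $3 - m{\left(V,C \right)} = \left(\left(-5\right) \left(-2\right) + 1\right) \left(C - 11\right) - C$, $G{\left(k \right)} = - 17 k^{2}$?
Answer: $\frac{13033}{49} \approx 265.98$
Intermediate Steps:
$m{\left(V,C \right)} = 124 - 10 C$ ($m{\left(V,C \right)} = 3 - \left(\left(\left(-5\right) \left(-2\right) + 1\right) \left(C - 11\right) - C\right) = 3 - \left(\left(10 + 1\right) \left(-11 + C\right) - C\right) = 3 - \left(11 \left(-11 + C\right) - C\right) = 3 - \left(\left(-121 + 11 C\right) - C\right) = 3 - \left(-121 + 10 C\right) = 124 - 10 C$)
$X{\left(-472,9 \right)} - m{\left(-456,G{\left(\frac{7 + 2}{3 - 10} \right)} \right)} = 671 - \left(124 - 10 \left(- 17 \left(\frac{7 + 2}{3 - 10}\right)^{2}\right)\right) = 671 - \left(124 - 10 \left(- 17 \left(\frac{9}{-7}\right)^{2}\right)\right) = 671 - \left(124 - 10 \left(- 17 \left(9 \left(- \frac{1}{7}\right)\right)^{2}\right)\right) = 671 - \left(124 - 10 \left(- 17 \left(- \frac{9}{7}\right)^{2}\right)\right) = 671 - \left(124 - 10 \left(\left(-17\right) \frac{81}{49}\right)\right) = 671 - \left(124 - - \frac{13770}{49}\right) = 671 - \left(124 + \frac{13770}{49}\right) = 671 - \frac{19846}{49} = \frac{13033}{49}$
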